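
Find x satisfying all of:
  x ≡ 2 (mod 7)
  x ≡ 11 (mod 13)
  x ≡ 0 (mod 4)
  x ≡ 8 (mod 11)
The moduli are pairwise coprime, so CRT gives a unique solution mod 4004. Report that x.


Product of moduli M = 7 · 13 · 4 · 11 = 4004.
Merge one congruence at a time:
  Start: x ≡ 2 (mod 7).
  Combine with x ≡ 11 (mod 13); new modulus lcm = 91.
    Write x = 2 + 7·t and substitute into x ≡ 11 (mod 13): 7·t ≡ 11 − 2 = 9 (mod 13).
    The inverse of 7 mod 13 is 2 (since 7·2 = 14 = 1·13 + 1), so t ≡ 2·9 = 18 ≡ 5 (mod 13).
    Then x = 2 + 7·5 = 37, valid modulo lcm(7, 13) = 91: x ≡ 37 (mod 91).
  Combine with x ≡ 0 (mod 4); new modulus lcm = 364.
    Write x = 37 + 91·t and substitute into x ≡ 0 (mod 4): 91·t ≡ 0 − 37 = -37 (mod 4).
    Reduce coefficients mod 4: 3·t ≡ 3 (mod 4).
    The inverse of 3 mod 4 is 3 (since 3·3 = 9 = 2·4 + 1), so t ≡ 3·3 = 9 ≡ 1 (mod 4).
    Then x = 37 + 91·1 = 128, valid modulo lcm(91, 4) = 364: x ≡ 128 (mod 364).
  Combine with x ≡ 8 (mod 11); new modulus lcm = 4004.
    Write x = 128 + 364·t and substitute into x ≡ 8 (mod 11): 364·t ≡ 8 − 128 = -120 (mod 11).
    Reduce coefficients mod 11: 1·t ≡ 1 (mod 11).
    So t ≡ 1 (mod 11).
    Then x = 128 + 364·1 = 492, valid modulo lcm(364, 11) = 4004: x ≡ 492 (mod 4004).
Verify against each original: 492 mod 7 = 2, 492 mod 13 = 11, 492 mod 4 = 0, 492 mod 11 = 8.

x ≡ 492 (mod 4004).


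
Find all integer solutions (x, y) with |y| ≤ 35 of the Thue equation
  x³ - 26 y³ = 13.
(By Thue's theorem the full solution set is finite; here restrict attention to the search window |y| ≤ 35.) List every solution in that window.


The equation is x³ - 26y³ = 13. For fixed y, x³ = 26·y³ + 13, so a solution requires the RHS to be a perfect cube.
Strategy: iterate y from -35 to 35, compute RHS = 26·y³ + 13, and check whether it is a (positive or negative) perfect cube.
Check small values of y:
  y = 0: RHS = 13 is not a perfect cube.
  y = 1: RHS = 39 is not a perfect cube.
  y = -1: RHS = -13 is not a perfect cube.
  y = 2: RHS = 221 is not a perfect cube.
  y = -2: RHS = -195 is not a perfect cube.
  y = 3: RHS = 715 is not a perfect cube.
  y = -3: RHS = -689 is not a perfect cube.
Continuing the search up to |y| = 35 finds no solutions either.
No (x, y) in the scanned range satisfies the equation.

No integer solutions with |y| ≤ 35.


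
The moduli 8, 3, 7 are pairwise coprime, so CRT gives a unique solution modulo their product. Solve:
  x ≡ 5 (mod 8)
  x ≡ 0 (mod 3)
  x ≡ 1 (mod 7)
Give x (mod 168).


Moduli 8, 3, 7 are pairwise coprime; by CRT there is a unique solution modulo M = 8 · 3 · 7 = 168.
Solve pairwise, accumulating the modulus:
  Start with x ≡ 5 (mod 8).
  Combine with x ≡ 0 (mod 3): since gcd(8, 3) = 1, we get a unique residue mod 24.
    Write x = 5 + 8·t and substitute into x ≡ 0 (mod 3): 8·t ≡ 0 − 5 = -5 (mod 3).
    Reduce coefficients mod 3: 2·t ≡ 1 (mod 3).
    The inverse of 2 mod 3 is 2 (since 2·2 = 4 = 1·3 + 1), so t ≡ 2·1 = 2 ≡ 2 (mod 3).
    Then x = 5 + 8·2 = 21, valid modulo lcm(8, 3) = 24: x ≡ 21 (mod 24).
  Combine with x ≡ 1 (mod 7): since gcd(24, 7) = 1, we get a unique residue mod 168.
    Write x = 21 + 24·t and substitute into x ≡ 1 (mod 7): 24·t ≡ 1 − 21 = -20 (mod 7).
    Reduce coefficients mod 7: 3·t ≡ 1 (mod 7).
    The inverse of 3 mod 7 is 5 (since 3·5 = 15 = 2·7 + 1), so t ≡ 5·1 = 5 ≡ 5 (mod 7).
    Then x = 21 + 24·5 = 141, valid modulo lcm(24, 7) = 168: x ≡ 141 (mod 168).
Verify: 141 mod 8 = 5 ✓, 141 mod 3 = 0 ✓, 141 mod 7 = 1 ✓.

x ≡ 141 (mod 168).


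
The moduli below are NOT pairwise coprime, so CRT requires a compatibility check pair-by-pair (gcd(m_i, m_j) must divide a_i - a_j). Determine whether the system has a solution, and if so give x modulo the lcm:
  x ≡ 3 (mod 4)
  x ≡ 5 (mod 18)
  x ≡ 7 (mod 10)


Moduli 4, 18, 10 are not pairwise coprime, so CRT works modulo lcm(m_i) when all pairwise compatibility conditions hold.
Pairwise compatibility: gcd(m_i, m_j) must divide a_i - a_j for every pair.
Merge one congruence at a time:
  Start: x ≡ 3 (mod 4).
  Combine with x ≡ 5 (mod 18): gcd(4, 18) = 2; 5 - 3 = 2, which IS divisible by 2, so compatible.
    Write x = 3 + 4·t and substitute into x ≡ 5 (mod 18): 4·t ≡ 5 − 3 = 2 (mod 18).
    Divide the congruence (and modulus) by g = 2: 2·t ≡ 1 (mod 9).
    The inverse of 2 mod 9 is 5 (since 2·5 = 10 = 1·9 + 1), so t ≡ 5·1 = 5 ≡ 5 (mod 9).
    Then x = 3 + 4·5 = 23, valid modulo lcm(4, 18) = 36: x ≡ 23 (mod 36).
  Combine with x ≡ 7 (mod 10): gcd(36, 10) = 2; 7 - 23 = -16, which IS divisible by 2, so compatible.
    Write x = 23 + 36·t and substitute into x ≡ 7 (mod 10): 36·t ≡ 7 − 23 = -16 (mod 10).
    Divide the congruence (and modulus) by g = 2: 18·t ≡ -8 (mod 5).
    Reduce coefficients mod 5: 3·t ≡ 2 (mod 5).
    The inverse of 3 mod 5 is 2 (since 3·2 = 6 = 1·5 + 1), so t ≡ 2·2 = 4 ≡ 4 (mod 5).
    Then x = 23 + 36·4 = 167, valid modulo lcm(36, 10) = 180: x ≡ 167 (mod 180).
Verify: 167 mod 4 = 3, 167 mod 18 = 5, 167 mod 10 = 7.

x ≡ 167 (mod 180).


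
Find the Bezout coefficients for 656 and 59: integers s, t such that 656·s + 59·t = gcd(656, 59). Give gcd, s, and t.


Euclidean algorithm on (656, 59) — divide until remainder is 0:
  656 = 11 · 59 + 7
  59 = 8 · 7 + 3
  7 = 2 · 3 + 1
  3 = 3 · 1 + 0
gcd(656, 59) = 1.
Track Bezout coefficients alongside the remainders: start with r₀ = 656 = a·1 + b·0 (s = 1, t = 0) and r₁ = 59 = a·0 + b·1 (s = 0, t = 1); each new remainder r_{k+1} = r_{k-1} − q_k·r_k inherits s_{k+1} = s_{k-1} − q_k·s_k, t_{k+1} = t_{k-1} − q_k·t_k, so r_k = a·s_k + b·t_k at every step:
  q = 11: r = 7, s = 1 − 11·0 = 1, t = 0 − 11·1 = -11  (check: 656·1 + 59·(-11) = 7)
  q = 8: r = 3, s = 0 − 8·1 = -8, t = 1 − 8·(-11) = 89  (check: 656·(-8) + 59·89 = 3)
  q = 2: r = 1, s = 1 − 2·(-8) = 17, t = -11 − 2·89 = -189  (check: 656·17 + 59·(-189) = 1)
The row with r = 1 (the gcd) gives the Bezout coefficients s = 17, t = -189.
Result: 656 · (17) + 59 · (-189) = 1.

gcd(656, 59) = 1; s = 17, t = -189 (check: 656·17 + 59·(-189) = 1).


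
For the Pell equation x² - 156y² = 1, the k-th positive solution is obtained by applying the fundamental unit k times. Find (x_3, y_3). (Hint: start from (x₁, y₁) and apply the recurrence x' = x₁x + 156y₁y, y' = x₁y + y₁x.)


Step 1: Find the fundamental solution (x₁, y₁) of x² - 156y² = 1.
  Expand √156 as a continued fraction. a₀ = ⌊√156⌋ = 12; iterate m_{k+1} = d_k·a_k − m_k, d_{k+1} = (156 − m_{k+1}²)/d_k, a_{k+1} = ⌊(a₀ + m_{k+1})/d_{k+1}⌋ (starting m₀ = 0, d₀ = 1), with convergents p_k = a_k·p_{k-1} + p_{k-2}, q_k = a_k·q_{k-1} + q_{k-2} (p₋₁ = 1, q₋₁ = 0):
  k = 0: a₀ = 12; p₀/q₀ = 12/1; p₀² − 156·q₀² = 144 − 156 = -12.
  k = 1: m = 12, d = 12, a = ⌊(12 + 12)/12⌋ = 2; p/q = (2·12 + 1)/(2·1 + 0) = 25/2; p² − 156·q² = 625 − 624 = 1.
  The first convergent with p² − 156·q² = 1 gives the fundamental solution (x₁, y₁) = (25, 2).
Step 2: Apply the recurrence (x_{n+1}, y_{n+1}) = (x₁x_n + 156y₁y_n, x₁y_n + y₁x_n) repeatedly.
  From (x_1, y_1) = (25, 2): x_2 = 25·25 + 156·2·2 = 1249; y_2 = 25·2 + 2·25 = 100.
  From (x_2, y_2) = (1249, 100): x_3 = 25·1249 + 156·2·100 = 62425; y_3 = 25·100 + 2·1249 = 4998.
Step 3: Verify x_3² - 156·y_3² = 3896880625 - 3896880624 = 1 (should be 1). ✓

(x_1, y_1) = (25, 2); (x_3, y_3) = (62425, 4998).


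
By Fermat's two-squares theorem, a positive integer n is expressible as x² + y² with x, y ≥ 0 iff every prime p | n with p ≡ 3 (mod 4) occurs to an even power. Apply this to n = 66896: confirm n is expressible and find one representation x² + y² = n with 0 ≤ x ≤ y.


Step 1: Factor n = 66896 = 2^4 · 37 · 113.
Step 2: Check the mod-4 condition on each prime factor: 2 = 2 (special); 37 ≡ 1 (mod 4), exponent 1; 113 ≡ 1 (mod 4), exponent 1.
All primes ≡ 3 (mod 4) appear to even exponent (or don't appear), so by the two-squares theorem n IS expressible as a sum of two squares.
Step 3: Build a representation. Group n = k² · m with k = 4 and m = 37 · 113 = 4181 (a product of primes ≡ 1 (mod 4)); a representation of m scales to one of n via (k·x)² + (k·y)² = k²(x² + y²). Each prime p ≡ 1 (mod 4) is itself a sum of two squares; find a² by testing p − a² for a perfect square:
  37: 37 − 1² = 36 = 6² ⇒ 37 = 1² + 6².
  113: 113 − 1² = 112, 113 − 2² = 109, 113 − 3² = 104, 113 − 4² = 97, 113 − 5² = 88, 113 − 6² = 77, 113 − 7² = 64 = 8² ⇒ 113 = 7² + 8².
  Combine using the Brahmagupta–Fibonacci identity (a² + b²)(c² + d²) = (ac − bd)² + (ad + bc)² = (ac + bd)² + (ad − bc)²:
  37 · 113 = 4181: from (1² + 6²)(7² + 8²), take (1·7 − 6·8, 1·8 + 6·7) = (7 − 48, 8 + 42) = (-41, 50); dropping signs (only squares matter) gives (41, 50); check 41² + 50² = 1681 + 2500 = 4181 ✓.
  Scale by k = 4: (4·41, 4·50) = (164, 200).
Step 4: Order so x ≤ y and verify: 164² + 200² = 26896 + 40000 = 66896 = n. ✓

n = 66896 = 164² + 200² (one valid representation with x ≤ y).


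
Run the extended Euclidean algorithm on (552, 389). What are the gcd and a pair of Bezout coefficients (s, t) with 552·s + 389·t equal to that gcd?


Euclidean algorithm on (552, 389) — divide until remainder is 0:
  552 = 1 · 389 + 163
  389 = 2 · 163 + 63
  163 = 2 · 63 + 37
  63 = 1 · 37 + 26
  37 = 1 · 26 + 11
  26 = 2 · 11 + 4
  11 = 2 · 4 + 3
  4 = 1 · 3 + 1
  3 = 3 · 1 + 0
gcd(552, 389) = 1.
Track Bezout coefficients alongside the remainders: start with r₀ = 552 = a·1 + b·0 (s = 1, t = 0) and r₁ = 389 = a·0 + b·1 (s = 0, t = 1); each new remainder r_{k+1} = r_{k-1} − q_k·r_k inherits s_{k+1} = s_{k-1} − q_k·s_k, t_{k+1} = t_{k-1} − q_k·t_k, so r_k = a·s_k + b·t_k at every step:
  q = 1: r = 163, s = 1 − 1·0 = 1, t = 0 − 1·1 = -1  (check: 552·1 + 389·(-1) = 163)
  q = 2: r = 63, s = 0 − 2·1 = -2, t = 1 − 2·(-1) = 3  (check: 552·(-2) + 389·3 = 63)
  q = 2: r = 37, s = 1 − 2·(-2) = 5, t = -1 − 2·3 = -7  (check: 552·5 + 389·(-7) = 37)
  q = 1: r = 26, s = -2 − 1·5 = -7, t = 3 − 1·(-7) = 10  (check: 552·(-7) + 389·10 = 26)
  q = 1: r = 11, s = 5 − 1·(-7) = 12, t = -7 − 1·10 = -17  (check: 552·12 + 389·(-17) = 11)
  q = 2: r = 4, s = -7 − 2·12 = -31, t = 10 − 2·(-17) = 44  (check: 552·(-31) + 389·44 = 4)
  q = 2: r = 3, s = 12 − 2·(-31) = 74, t = -17 − 2·44 = -105  (check: 552·74 + 389·(-105) = 3)
  q = 1: r = 1, s = -31 − 1·74 = -105, t = 44 − 1·(-105) = 149  (check: 552·(-105) + 389·149 = 1)
The row with r = 1 (the gcd) gives the Bezout coefficients s = -105, t = 149.
Result: 552 · (-105) + 389 · (149) = 1.

gcd(552, 389) = 1; s = -105, t = 149 (check: 552·(-105) + 389·149 = 1).


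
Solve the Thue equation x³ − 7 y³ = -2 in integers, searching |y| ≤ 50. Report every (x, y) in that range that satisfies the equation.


The equation is x³ - 7y³ = -2. For fixed y, x³ = 7·y³ − 2, so a solution requires the RHS to be a perfect cube.
Strategy: iterate y from -50 to 50, compute RHS = 7·y³ − 2, and check whether it is a (positive or negative) perfect cube.
Check small values of y:
  y = 0: RHS = -2 is not a perfect cube.
  y = 1: RHS = 5 is not a perfect cube.
  y = -1: RHS = -9 is not a perfect cube.
  y = 2: RHS = 54 is not a perfect cube.
  y = -2: RHS = -58 is not a perfect cube.
  y = 3: RHS = 187 is not a perfect cube.
  y = -3: RHS = -191 is not a perfect cube.
Continuing the search up to |y| = 50 finds no solutions either.
No (x, y) in the scanned range satisfies the equation.

No integer solutions with |y| ≤ 50.


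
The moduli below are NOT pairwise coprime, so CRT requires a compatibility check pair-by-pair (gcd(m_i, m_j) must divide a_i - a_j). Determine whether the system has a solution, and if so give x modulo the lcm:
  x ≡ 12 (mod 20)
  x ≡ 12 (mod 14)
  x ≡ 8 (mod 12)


Moduli 20, 14, 12 are not pairwise coprime, so CRT works modulo lcm(m_i) when all pairwise compatibility conditions hold.
Pairwise compatibility: gcd(m_i, m_j) must divide a_i - a_j for every pair.
Merge one congruence at a time:
  Start: x ≡ 12 (mod 20).
  Combine with x ≡ 12 (mod 14): gcd(20, 14) = 2; 12 - 12 = 0, which IS divisible by 2, so compatible.
    Write x = 12 + 20·t and substitute into x ≡ 12 (mod 14): 20·t ≡ 12 − 12 = 0 (mod 14).
    Divide the congruence (and modulus) by g = 2: 10·t ≡ 0 (mod 7).
    Reduce coefficients mod 7: 3·t ≡ 0 (mod 7).
    The inverse of 3 mod 7 is 5 (since 3·5 = 15 = 2·7 + 1), so t ≡ 5·0 = 0 ≡ 0 (mod 7).
    Then x = 12 + 20·0 = 12, valid modulo lcm(20, 14) = 140: x ≡ 12 (mod 140).
  Combine with x ≡ 8 (mod 12): gcd(140, 12) = 4; 8 - 12 = -4, which IS divisible by 4, so compatible.
    Write x = 12 + 140·t and substitute into x ≡ 8 (mod 12): 140·t ≡ 8 − 12 = -4 (mod 12).
    Divide the congruence (and modulus) by g = 4: 35·t ≡ -1 (mod 3).
    Reduce coefficients mod 3: 2·t ≡ 2 (mod 3).
    The inverse of 2 mod 3 is 2 (since 2·2 = 4 = 1·3 + 1), so t ≡ 2·2 = 4 ≡ 1 (mod 3).
    Then x = 12 + 140·1 = 152, valid modulo lcm(140, 12) = 420: x ≡ 152 (mod 420).
Verify: 152 mod 20 = 12, 152 mod 14 = 12, 152 mod 12 = 8.

x ≡ 152 (mod 420).


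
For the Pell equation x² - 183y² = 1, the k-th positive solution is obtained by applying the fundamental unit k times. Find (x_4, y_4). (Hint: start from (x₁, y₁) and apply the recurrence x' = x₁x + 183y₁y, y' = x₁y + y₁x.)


Step 1: Find the fundamental solution (x₁, y₁) of x² - 183y² = 1.
  Expand √183 as a continued fraction. a₀ = ⌊√183⌋ = 13; iterate m_{k+1} = d_k·a_k − m_k, d_{k+1} = (183 − m_{k+1}²)/d_k, a_{k+1} = ⌊(a₀ + m_{k+1})/d_{k+1}⌋ (starting m₀ = 0, d₀ = 1), with convergents p_k = a_k·p_{k-1} + p_{k-2}, q_k = a_k·q_{k-1} + q_{k-2} (p₋₁ = 1, q₋₁ = 0):
  k = 0: a₀ = 13; p₀/q₀ = 13/1; p₀² − 183·q₀² = 169 − 183 = -14.
  k = 1: m = 13, d = 14, a = ⌊(13 + 13)/14⌋ = 1; p/q = (1·13 + 1)/(1·1 + 0) = 14/1; p² − 183·q² = 196 − 183 = 13.
  k = 2: m = 1, d = 13, a = ⌊(13 + 1)/13⌋ = 1; p/q = (1·14 + 13)/(1·1 + 1) = 27/2; p² − 183·q² = 729 − 732 = -3.
  k = 3: m = 12, d = 3, a = ⌊(13 + 12)/3⌋ = 8; p/q = (8·27 + 14)/(8·2 + 1) = 230/17; p² − 183·q² = 52900 − 52887 = 13.
  k = 4: m = 12, d = 13, a = ⌊(13 + 12)/13⌋ = 1; p/q = (1·230 + 27)/(1·17 + 2) = 257/19; p² − 183·q² = 66049 − 66063 = -14.
  k = 5: m = 1, d = 14, a = ⌊(13 + 1)/14⌋ = 1; p/q = (1·257 + 230)/(1·19 + 17) = 487/36; p² − 183·q² = 237169 − 237168 = 1.
  The first convergent with p² − 183·q² = 1 gives the fundamental solution (x₁, y₁) = (487, 36).
Step 2: Apply the recurrence (x_{n+1}, y_{n+1}) = (x₁x_n + 183y₁y_n, x₁y_n + y₁x_n) repeatedly.
  From (x_1, y_1) = (487, 36): x_2 = 487·487 + 183·36·36 = 474337; y_2 = 487·36 + 36·487 = 35064.
  From (x_2, y_2) = (474337, 35064): x_3 = 487·474337 + 183·36·35064 = 462003751; y_3 = 487·35064 + 36·474337 = 34152300.
  From (x_3, y_3) = (462003751, 34152300): x_4 = 487·462003751 + 183·36·34152300 = 449991179137; y_4 = 487·34152300 + 36·462003751 = 33264305136.
Step 3: Verify x_4² - 183·y_4² = 202492061301107624064769 - 202492061301107624064768 = 1 (should be 1). ✓

(x_1, y_1) = (487, 36); (x_4, y_4) = (449991179137, 33264305136).


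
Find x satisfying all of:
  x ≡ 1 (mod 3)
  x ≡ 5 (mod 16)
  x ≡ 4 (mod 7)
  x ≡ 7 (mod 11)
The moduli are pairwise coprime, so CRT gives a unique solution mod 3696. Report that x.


Product of moduli M = 3 · 16 · 7 · 11 = 3696.
Merge one congruence at a time:
  Start: x ≡ 1 (mod 3).
  Combine with x ≡ 5 (mod 16); new modulus lcm = 48.
    Write x = 1 + 3·t and substitute into x ≡ 5 (mod 16): 3·t ≡ 5 − 1 = 4 (mod 16).
    The inverse of 3 mod 16 is 11 (since 3·11 = 33 = 2·16 + 1), so t ≡ 11·4 = 44 ≡ 12 (mod 16).
    Then x = 1 + 3·12 = 37, valid modulo lcm(3, 16) = 48: x ≡ 37 (mod 48).
  Combine with x ≡ 4 (mod 7); new modulus lcm = 336.
    Write x = 37 + 48·t and substitute into x ≡ 4 (mod 7): 48·t ≡ 4 − 37 = -33 (mod 7).
    Reduce coefficients mod 7: 6·t ≡ 2 (mod 7).
    The inverse of 6 mod 7 is 6 (since 6·6 = 36 = 5·7 + 1), so t ≡ 6·2 = 12 ≡ 5 (mod 7).
    Then x = 37 + 48·5 = 277, valid modulo lcm(48, 7) = 336: x ≡ 277 (mod 336).
  Combine with x ≡ 7 (mod 11); new modulus lcm = 3696.
    Write x = 277 + 336·t and substitute into x ≡ 7 (mod 11): 336·t ≡ 7 − 277 = -270 (mod 11).
    Reduce coefficients mod 11: 6·t ≡ 5 (mod 11).
    The inverse of 6 mod 11 is 2 (since 6·2 = 12 = 1·11 + 1), so t ≡ 2·5 = 10 ≡ 10 (mod 11).
    Then x = 277 + 336·10 = 3637, valid modulo lcm(336, 11) = 3696: x ≡ 3637 (mod 3696).
Verify against each original: 3637 mod 3 = 1, 3637 mod 16 = 5, 3637 mod 7 = 4, 3637 mod 11 = 7.

x ≡ 3637 (mod 3696).


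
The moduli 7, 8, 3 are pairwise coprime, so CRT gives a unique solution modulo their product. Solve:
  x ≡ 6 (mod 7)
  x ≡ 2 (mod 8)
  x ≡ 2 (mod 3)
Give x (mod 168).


Moduli 7, 8, 3 are pairwise coprime; by CRT there is a unique solution modulo M = 7 · 8 · 3 = 168.
Solve pairwise, accumulating the modulus:
  Start with x ≡ 6 (mod 7).
  Combine with x ≡ 2 (mod 8): since gcd(7, 8) = 1, we get a unique residue mod 56.
    Write x = 6 + 7·t and substitute into x ≡ 2 (mod 8): 7·t ≡ 2 − 6 = -4 (mod 8).
    Reduce coefficients mod 8: 7·t ≡ 4 (mod 8).
    The inverse of 7 mod 8 is 7 (since 7·7 = 49 = 6·8 + 1), so t ≡ 7·4 = 28 ≡ 4 (mod 8).
    Then x = 6 + 7·4 = 34, valid modulo lcm(7, 8) = 56: x ≡ 34 (mod 56).
  Combine with x ≡ 2 (mod 3): since gcd(56, 3) = 1, we get a unique residue mod 168.
    Write x = 34 + 56·t and substitute into x ≡ 2 (mod 3): 56·t ≡ 2 − 34 = -32 (mod 3).
    Reduce coefficients mod 3: 2·t ≡ 1 (mod 3).
    The inverse of 2 mod 3 is 2 (since 2·2 = 4 = 1·3 + 1), so t ≡ 2·1 = 2 ≡ 2 (mod 3).
    Then x = 34 + 56·2 = 146, valid modulo lcm(56, 3) = 168: x ≡ 146 (mod 168).
Verify: 146 mod 7 = 6 ✓, 146 mod 8 = 2 ✓, 146 mod 3 = 2 ✓.

x ≡ 146 (mod 168).


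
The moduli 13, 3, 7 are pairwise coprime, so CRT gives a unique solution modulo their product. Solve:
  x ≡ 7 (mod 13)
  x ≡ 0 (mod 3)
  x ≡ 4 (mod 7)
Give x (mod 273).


Moduli 13, 3, 7 are pairwise coprime; by CRT there is a unique solution modulo M = 13 · 3 · 7 = 273.
Solve pairwise, accumulating the modulus:
  Start with x ≡ 7 (mod 13).
  Combine with x ≡ 0 (mod 3): since gcd(13, 3) = 1, we get a unique residue mod 39.
    Write x = 7 + 13·t and substitute into x ≡ 0 (mod 3): 13·t ≡ 0 − 7 = -7 (mod 3).
    Reduce coefficients mod 3: 1·t ≡ 2 (mod 3).
    So t ≡ 2 (mod 3).
    Then x = 7 + 13·2 = 33, valid modulo lcm(13, 3) = 39: x ≡ 33 (mod 39).
  Combine with x ≡ 4 (mod 7): since gcd(39, 7) = 1, we get a unique residue mod 273.
    Write x = 33 + 39·t and substitute into x ≡ 4 (mod 7): 39·t ≡ 4 − 33 = -29 (mod 7).
    Reduce coefficients mod 7: 4·t ≡ 6 (mod 7).
    The inverse of 4 mod 7 is 2 (since 4·2 = 8 = 1·7 + 1), so t ≡ 2·6 = 12 ≡ 5 (mod 7).
    Then x = 33 + 39·5 = 228, valid modulo lcm(39, 7) = 273: x ≡ 228 (mod 273).
Verify: 228 mod 13 = 7 ✓, 228 mod 3 = 0 ✓, 228 mod 7 = 4 ✓.

x ≡ 228 (mod 273).


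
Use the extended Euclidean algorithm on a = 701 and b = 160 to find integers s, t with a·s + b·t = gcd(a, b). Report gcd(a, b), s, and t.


Euclidean algorithm on (701, 160) — divide until remainder is 0:
  701 = 4 · 160 + 61
  160 = 2 · 61 + 38
  61 = 1 · 38 + 23
  38 = 1 · 23 + 15
  23 = 1 · 15 + 8
  15 = 1 · 8 + 7
  8 = 1 · 7 + 1
  7 = 7 · 1 + 0
gcd(701, 160) = 1.
Track Bezout coefficients alongside the remainders: start with r₀ = 701 = a·1 + b·0 (s = 1, t = 0) and r₁ = 160 = a·0 + b·1 (s = 0, t = 1); each new remainder r_{k+1} = r_{k-1} − q_k·r_k inherits s_{k+1} = s_{k-1} − q_k·s_k, t_{k+1} = t_{k-1} − q_k·t_k, so r_k = a·s_k + b·t_k at every step:
  q = 4: r = 61, s = 1 − 4·0 = 1, t = 0 − 4·1 = -4  (check: 701·1 + 160·(-4) = 61)
  q = 2: r = 38, s = 0 − 2·1 = -2, t = 1 − 2·(-4) = 9  (check: 701·(-2) + 160·9 = 38)
  q = 1: r = 23, s = 1 − 1·(-2) = 3, t = -4 − 1·9 = -13  (check: 701·3 + 160·(-13) = 23)
  q = 1: r = 15, s = -2 − 1·3 = -5, t = 9 − 1·(-13) = 22  (check: 701·(-5) + 160·22 = 15)
  q = 1: r = 8, s = 3 − 1·(-5) = 8, t = -13 − 1·22 = -35  (check: 701·8 + 160·(-35) = 8)
  q = 1: r = 7, s = -5 − 1·8 = -13, t = 22 − 1·(-35) = 57  (check: 701·(-13) + 160·57 = 7)
  q = 1: r = 1, s = 8 − 1·(-13) = 21, t = -35 − 1·57 = -92  (check: 701·21 + 160·(-92) = 1)
The row with r = 1 (the gcd) gives the Bezout coefficients s = 21, t = -92.
Result: 701 · (21) + 160 · (-92) = 1.

gcd(701, 160) = 1; s = 21, t = -92 (check: 701·21 + 160·(-92) = 1).


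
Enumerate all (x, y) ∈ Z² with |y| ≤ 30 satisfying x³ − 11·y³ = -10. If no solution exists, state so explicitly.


The equation is x³ - 11y³ = -10. For fixed y, x³ = 11·y³ − 10, so a solution requires the RHS to be a perfect cube.
Strategy: iterate y from -30 to 30, compute RHS = 11·y³ − 10, and check whether it is a (positive or negative) perfect cube.
Check small values of y:
  y = 0: RHS = -10 is not a perfect cube.
  y = 1: RHS = 1 = (1)³ ⇒ x = 1 works.
  y = -1: RHS = -21 is not a perfect cube.
  y = 2: RHS = 78 is not a perfect cube.
  y = -2: RHS = -98 is not a perfect cube.
  y = 3: RHS = 287 is not a perfect cube.
  y = -3: RHS = -307 is not a perfect cube.
Continuing the search up to |y| = 30 finds no further solutions beyond those listed.
Collected solutions: (1, 1).

Solutions (with |y| ≤ 30): (1, 1).


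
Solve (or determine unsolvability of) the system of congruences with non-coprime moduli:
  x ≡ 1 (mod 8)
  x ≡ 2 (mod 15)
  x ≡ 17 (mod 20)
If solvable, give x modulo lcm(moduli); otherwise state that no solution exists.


Moduli 8, 15, 20 are not pairwise coprime, so CRT works modulo lcm(m_i) when all pairwise compatibility conditions hold.
Pairwise compatibility: gcd(m_i, m_j) must divide a_i - a_j for every pair.
Merge one congruence at a time:
  Start: x ≡ 1 (mod 8).
  Combine with x ≡ 2 (mod 15): gcd(8, 15) = 1; 2 - 1 = 1, which IS divisible by 1, so compatible.
    Write x = 1 + 8·t and substitute into x ≡ 2 (mod 15): 8·t ≡ 2 − 1 = 1 (mod 15).
    The inverse of 8 mod 15 is 2 (since 8·2 = 16 = 1·15 + 1), so t ≡ 2·1 = 2 ≡ 2 (mod 15).
    Then x = 1 + 8·2 = 17, valid modulo lcm(8, 15) = 120: x ≡ 17 (mod 120).
  Combine with x ≡ 17 (mod 20): gcd(120, 20) = 20; 17 - 17 = 0, which IS divisible by 20, so compatible.
    Write x = 17 + 120·t and substitute into x ≡ 17 (mod 20): 120·t ≡ 17 − 17 = 0 (mod 20).
    Divide the congruence (and modulus) by g = 20: 6·t ≡ 0 (mod 1).
    Modulo 1 every t works; take t = 0.
    Then x = 17 + 120·0 = 17, valid modulo lcm(120, 20) = 120: x ≡ 17 (mod 120).
Verify: 17 mod 8 = 1, 17 mod 15 = 2, 17 mod 20 = 17.

x ≡ 17 (mod 120).


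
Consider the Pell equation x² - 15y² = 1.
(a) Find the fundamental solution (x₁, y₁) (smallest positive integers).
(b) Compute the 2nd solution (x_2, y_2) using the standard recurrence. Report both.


Step 1: Find the fundamental solution (x₁, y₁) of x² - 15y² = 1.
  Expand √15 as a continued fraction. a₀ = ⌊√15⌋ = 3; iterate m_{k+1} = d_k·a_k − m_k, d_{k+1} = (15 − m_{k+1}²)/d_k, a_{k+1} = ⌊(a₀ + m_{k+1})/d_{k+1}⌋ (starting m₀ = 0, d₀ = 1), with convergents p_k = a_k·p_{k-1} + p_{k-2}, q_k = a_k·q_{k-1} + q_{k-2} (p₋₁ = 1, q₋₁ = 0):
  k = 0: a₀ = 3; p₀/q₀ = 3/1; p₀² − 15·q₀² = 9 − 15 = -6.
  k = 1: m = 3, d = 6, a = ⌊(3 + 3)/6⌋ = 1; p/q = (1·3 + 1)/(1·1 + 0) = 4/1; p² − 15·q² = 16 − 15 = 1.
  The first convergent with p² − 15·q² = 1 gives the fundamental solution (x₁, y₁) = (4, 1).
Step 2: Apply the recurrence (x_{n+1}, y_{n+1}) = (x₁x_n + 15y₁y_n, x₁y_n + y₁x_n) repeatedly.
  From (x_1, y_1) = (4, 1): x_2 = 4·4 + 15·1·1 = 31; y_2 = 4·1 + 1·4 = 8.
Step 3: Verify x_2² - 15·y_2² = 961 - 960 = 1 (should be 1). ✓

(x_1, y_1) = (4, 1); (x_2, y_2) = (31, 8).


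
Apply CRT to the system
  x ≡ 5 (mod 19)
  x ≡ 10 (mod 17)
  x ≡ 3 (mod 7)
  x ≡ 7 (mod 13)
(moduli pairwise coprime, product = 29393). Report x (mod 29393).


Product of moduli M = 19 · 17 · 7 · 13 = 29393.
Merge one congruence at a time:
  Start: x ≡ 5 (mod 19).
  Combine with x ≡ 10 (mod 17); new modulus lcm = 323.
    Write x = 5 + 19·t and substitute into x ≡ 10 (mod 17): 19·t ≡ 10 − 5 = 5 (mod 17).
    Reduce coefficients mod 17: 2·t ≡ 5 (mod 17).
    The inverse of 2 mod 17 is 9 (since 2·9 = 18 = 1·17 + 1), so t ≡ 9·5 = 45 ≡ 11 (mod 17).
    Then x = 5 + 19·11 = 214, valid modulo lcm(19, 17) = 323: x ≡ 214 (mod 323).
  Combine with x ≡ 3 (mod 7); new modulus lcm = 2261.
    Write x = 214 + 323·t and substitute into x ≡ 3 (mod 7): 323·t ≡ 3 − 214 = -211 (mod 7).
    Reduce coefficients mod 7: 1·t ≡ 6 (mod 7).
    So t ≡ 6 (mod 7).
    Then x = 214 + 323·6 = 2152, valid modulo lcm(323, 7) = 2261: x ≡ 2152 (mod 2261).
  Combine with x ≡ 7 (mod 13); new modulus lcm = 29393.
    Write x = 2152 + 2261·t and substitute into x ≡ 7 (mod 13): 2261·t ≡ 7 − 2152 = -2145 (mod 13).
    Reduce coefficients mod 13: 12·t ≡ 0 (mod 13).
    The inverse of 12 mod 13 is 12 (since 12·12 = 144 = 11·13 + 1), so t ≡ 12·0 = 0 ≡ 0 (mod 13).
    Then x = 2152 + 2261·0 = 2152, valid modulo lcm(2261, 13) = 29393: x ≡ 2152 (mod 29393).
Verify against each original: 2152 mod 19 = 5, 2152 mod 17 = 10, 2152 mod 7 = 3, 2152 mod 13 = 7.

x ≡ 2152 (mod 29393).


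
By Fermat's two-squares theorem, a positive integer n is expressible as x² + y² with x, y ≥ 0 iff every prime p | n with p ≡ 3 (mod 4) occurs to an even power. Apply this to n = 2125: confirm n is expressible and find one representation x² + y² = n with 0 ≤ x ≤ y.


Step 1: Factor n = 2125 = 5^3 · 17.
Step 2: Check the mod-4 condition on each prime factor: 5 ≡ 1 (mod 4), exponent 3; 17 ≡ 1 (mod 4), exponent 1.
All primes ≡ 3 (mod 4) appear to even exponent (or don't appear), so by the two-squares theorem n IS expressible as a sum of two squares.
Step 3: Build a representation. Group n = k² · m with k = 5 and m = 5 · 17 = 85 (a product of primes ≡ 1 (mod 4)); a representation of m scales to one of n via (k·x)² + (k·y)² = k²(x² + y²). Each prime p ≡ 1 (mod 4) is itself a sum of two squares; find a² by testing p − a² for a perfect square:
  5: 5 − 1² = 4 = 2² ⇒ 5 = 1² + 2².
  17: 17 − 1² = 16 = 4² ⇒ 17 = 1² + 4².
  Combine using the Brahmagupta–Fibonacci identity (a² + b²)(c² + d²) = (ac − bd)² + (ad + bc)² = (ac + bd)² + (ad − bc)²:
  5 · 17 = 85: from (1² + 2²)(1² + 4²), take (1·1 − 2·4, 1·4 + 2·1) = (1 − 8, 4 + 2) = (-7, 6); dropping signs (only squares matter) gives (7, 6); check 7² + 6² = 49 + 36 = 85 ✓.
  Scale by k = 5: (5·7, 5·6) = (35, 30).
Step 4: Order so x ≤ y and verify: 30² + 35² = 900 + 1225 = 2125 = n. ✓

n = 2125 = 30² + 35² (one valid representation with x ≤ y).


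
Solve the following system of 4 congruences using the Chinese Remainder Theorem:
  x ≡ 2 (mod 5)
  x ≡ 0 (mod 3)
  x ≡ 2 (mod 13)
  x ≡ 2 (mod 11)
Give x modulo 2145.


Product of moduli M = 5 · 3 · 13 · 11 = 2145.
Merge one congruence at a time:
  Start: x ≡ 2 (mod 5).
  Combine with x ≡ 0 (mod 3); new modulus lcm = 15.
    Write x = 2 + 5·t and substitute into x ≡ 0 (mod 3): 5·t ≡ 0 − 2 = -2 (mod 3).
    Reduce coefficients mod 3: 2·t ≡ 1 (mod 3).
    The inverse of 2 mod 3 is 2 (since 2·2 = 4 = 1·3 + 1), so t ≡ 2·1 = 2 ≡ 2 (mod 3).
    Then x = 2 + 5·2 = 12, valid modulo lcm(5, 3) = 15: x ≡ 12 (mod 15).
  Combine with x ≡ 2 (mod 13); new modulus lcm = 195.
    Write x = 12 + 15·t and substitute into x ≡ 2 (mod 13): 15·t ≡ 2 − 12 = -10 (mod 13).
    Reduce coefficients mod 13: 2·t ≡ 3 (mod 13).
    The inverse of 2 mod 13 is 7 (since 2·7 = 14 = 1·13 + 1), so t ≡ 7·3 = 21 ≡ 8 (mod 13).
    Then x = 12 + 15·8 = 132, valid modulo lcm(15, 13) = 195: x ≡ 132 (mod 195).
  Combine with x ≡ 2 (mod 11); new modulus lcm = 2145.
    Write x = 132 + 195·t and substitute into x ≡ 2 (mod 11): 195·t ≡ 2 − 132 = -130 (mod 11).
    Reduce coefficients mod 11: 8·t ≡ 2 (mod 11).
    The inverse of 8 mod 11 is 7 (since 8·7 = 56 = 5·11 + 1), so t ≡ 7·2 = 14 ≡ 3 (mod 11).
    Then x = 132 + 195·3 = 717, valid modulo lcm(195, 11) = 2145: x ≡ 717 (mod 2145).
Verify against each original: 717 mod 5 = 2, 717 mod 3 = 0, 717 mod 13 = 2, 717 mod 11 = 2.

x ≡ 717 (mod 2145).


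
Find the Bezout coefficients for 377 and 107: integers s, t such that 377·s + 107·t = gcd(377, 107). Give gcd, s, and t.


Euclidean algorithm on (377, 107) — divide until remainder is 0:
  377 = 3 · 107 + 56
  107 = 1 · 56 + 51
  56 = 1 · 51 + 5
  51 = 10 · 5 + 1
  5 = 5 · 1 + 0
gcd(377, 107) = 1.
Track Bezout coefficients alongside the remainders: start with r₀ = 377 = a·1 + b·0 (s = 1, t = 0) and r₁ = 107 = a·0 + b·1 (s = 0, t = 1); each new remainder r_{k+1} = r_{k-1} − q_k·r_k inherits s_{k+1} = s_{k-1} − q_k·s_k, t_{k+1} = t_{k-1} − q_k·t_k, so r_k = a·s_k + b·t_k at every step:
  q = 3: r = 56, s = 1 − 3·0 = 1, t = 0 − 3·1 = -3  (check: 377·1 + 107·(-3) = 56)
  q = 1: r = 51, s = 0 − 1·1 = -1, t = 1 − 1·(-3) = 4  (check: 377·(-1) + 107·4 = 51)
  q = 1: r = 5, s = 1 − 1·(-1) = 2, t = -3 − 1·4 = -7  (check: 377·2 + 107·(-7) = 5)
  q = 10: r = 1, s = -1 − 10·2 = -21, t = 4 − 10·(-7) = 74  (check: 377·(-21) + 107·74 = 1)
The row with r = 1 (the gcd) gives the Bezout coefficients s = -21, t = 74.
Result: 377 · (-21) + 107 · (74) = 1.

gcd(377, 107) = 1; s = -21, t = 74 (check: 377·(-21) + 107·74 = 1).


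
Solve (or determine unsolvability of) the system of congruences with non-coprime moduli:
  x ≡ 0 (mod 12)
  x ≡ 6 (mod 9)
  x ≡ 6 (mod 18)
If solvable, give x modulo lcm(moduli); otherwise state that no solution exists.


Moduli 12, 9, 18 are not pairwise coprime, so CRT works modulo lcm(m_i) when all pairwise compatibility conditions hold.
Pairwise compatibility: gcd(m_i, m_j) must divide a_i - a_j for every pair.
Merge one congruence at a time:
  Start: x ≡ 0 (mod 12).
  Combine with x ≡ 6 (mod 9): gcd(12, 9) = 3; 6 - 0 = 6, which IS divisible by 3, so compatible.
    Write x = 0 + 12·t and substitute into x ≡ 6 (mod 9): 12·t ≡ 6 − 0 = 6 (mod 9).
    Divide the congruence (and modulus) by g = 3: 4·t ≡ 2 (mod 3).
    Reduce coefficients mod 3: 1·t ≡ 2 (mod 3).
    So t ≡ 2 (mod 3).
    Then x = 0 + 12·2 = 24, valid modulo lcm(12, 9) = 36: x ≡ 24 (mod 36).
  Combine with x ≡ 6 (mod 18): gcd(36, 18) = 18; 6 - 24 = -18, which IS divisible by 18, so compatible.
    Write x = 24 + 36·t and substitute into x ≡ 6 (mod 18): 36·t ≡ 6 − 24 = -18 (mod 18).
    Divide the congruence (and modulus) by g = 18: 2·t ≡ -1 (mod 1).
    Modulo 1 every t works; take t = 0.
    Then x = 24 + 36·0 = 24, valid modulo lcm(36, 18) = 36: x ≡ 24 (mod 36).
Verify: 24 mod 12 = 0, 24 mod 9 = 6, 24 mod 18 = 6.

x ≡ 24 (mod 36).


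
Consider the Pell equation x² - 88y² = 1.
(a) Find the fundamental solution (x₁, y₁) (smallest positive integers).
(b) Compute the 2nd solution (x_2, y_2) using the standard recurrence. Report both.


Step 1: Find the fundamental solution (x₁, y₁) of x² - 88y² = 1.
  Expand √88 as a continued fraction. a₀ = ⌊√88⌋ = 9; iterate m_{k+1} = d_k·a_k − m_k, d_{k+1} = (88 − m_{k+1}²)/d_k, a_{k+1} = ⌊(a₀ + m_{k+1})/d_{k+1}⌋ (starting m₀ = 0, d₀ = 1), with convergents p_k = a_k·p_{k-1} + p_{k-2}, q_k = a_k·q_{k-1} + q_{k-2} (p₋₁ = 1, q₋₁ = 0):
  k = 0: a₀ = 9; p₀/q₀ = 9/1; p₀² − 88·q₀² = 81 − 88 = -7.
  k = 1: m = 9, d = 7, a = ⌊(9 + 9)/7⌋ = 2; p/q = (2·9 + 1)/(2·1 + 0) = 19/2; p² − 88·q² = 361 − 352 = 9.
  k = 2: m = 5, d = 9, a = ⌊(9 + 5)/9⌋ = 1; p/q = (1·19 + 9)/(1·2 + 1) = 28/3; p² − 88·q² = 784 − 792 = -8.
  k = 3: m = 4, d = 8, a = ⌊(9 + 4)/8⌋ = 1; p/q = (1·28 + 19)/(1·3 + 2) = 47/5; p² − 88·q² = 2209 − 2200 = 9.
  k = 4: m = 4, d = 9, a = ⌊(9 + 4)/9⌋ = 1; p/q = (1·47 + 28)/(1·5 + 3) = 75/8; p² − 88·q² = 5625 − 5632 = -7.
  k = 5: m = 5, d = 7, a = ⌊(9 + 5)/7⌋ = 2; p/q = (2·75 + 47)/(2·8 + 5) = 197/21; p² − 88·q² = 38809 − 38808 = 1.
  The first convergent with p² − 88·q² = 1 gives the fundamental solution (x₁, y₁) = (197, 21).
Step 2: Apply the recurrence (x_{n+1}, y_{n+1}) = (x₁x_n + 88y₁y_n, x₁y_n + y₁x_n) repeatedly.
  From (x_1, y_1) = (197, 21): x_2 = 197·197 + 88·21·21 = 77617; y_2 = 197·21 + 21·197 = 8274.
Step 3: Verify x_2² - 88·y_2² = 6024398689 - 6024398688 = 1 (should be 1). ✓

(x_1, y_1) = (197, 21); (x_2, y_2) = (77617, 8274).


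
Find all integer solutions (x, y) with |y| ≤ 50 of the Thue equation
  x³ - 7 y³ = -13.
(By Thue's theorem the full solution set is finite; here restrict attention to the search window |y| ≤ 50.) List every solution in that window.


The equation is x³ - 7y³ = -13. For fixed y, x³ = 7·y³ − 13, so a solution requires the RHS to be a perfect cube.
Strategy: iterate y from -50 to 50, compute RHS = 7·y³ − 13, and check whether it is a (positive or negative) perfect cube.
Check small values of y:
  y = 0: RHS = -13 is not a perfect cube.
  y = 1: RHS = -6 is not a perfect cube.
  y = -1: RHS = -20 is not a perfect cube.
  y = 2: RHS = 43 is not a perfect cube.
  y = -2: RHS = -69 is not a perfect cube.
  y = 3: RHS = 176 is not a perfect cube.
  y = -3: RHS = -202 is not a perfect cube.
Continuing the search up to |y| = 50 finds no solutions either.
No (x, y) in the scanned range satisfies the equation.

No integer solutions with |y| ≤ 50.


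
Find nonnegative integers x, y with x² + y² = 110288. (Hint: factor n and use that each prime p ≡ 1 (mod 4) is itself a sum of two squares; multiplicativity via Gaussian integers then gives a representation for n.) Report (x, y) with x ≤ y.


Step 1: Factor n = 110288 = 2^4 · 61 · 113.
Step 2: Check the mod-4 condition on each prime factor: 2 = 2 (special); 61 ≡ 1 (mod 4), exponent 1; 113 ≡ 1 (mod 4), exponent 1.
All primes ≡ 3 (mod 4) appear to even exponent (or don't appear), so by the two-squares theorem n IS expressible as a sum of two squares.
Step 3: Build a representation. Group n = k² · m with k = 4 and m = 61 · 113 = 6893 (a product of primes ≡ 1 (mod 4)); a representation of m scales to one of n via (k·x)² + (k·y)² = k²(x² + y²). Each prime p ≡ 1 (mod 4) is itself a sum of two squares; find a² by testing p − a² for a perfect square:
  61: 61 − 1² = 60, 61 − 2² = 57, 61 − 3² = 52, 61 − 4² = 45, 61 − 5² = 36 = 6² ⇒ 61 = 5² + 6².
  113: 113 − 1² = 112, 113 − 2² = 109, 113 − 3² = 104, 113 − 4² = 97, 113 − 5² = 88, 113 − 6² = 77, 113 − 7² = 64 = 8² ⇒ 113 = 7² + 8².
  Combine using the Brahmagupta–Fibonacci identity (a² + b²)(c² + d²) = (ac − bd)² + (ad + bc)² = (ac + bd)² + (ad − bc)²:
  61 · 113 = 6893: from (5² + 6²)(7² + 8²), take (5·7 − 6·8, 5·8 + 6·7) = (35 − 48, 40 + 42) = (-13, 82); dropping signs (only squares matter) gives (13, 82); check 13² + 82² = 169 + 6724 = 6893 ✓.
  Scale by k = 4: (4·13, 4·82) = (52, 328).
Step 4: Order so x ≤ y and verify: 52² + 328² = 2704 + 107584 = 110288 = n. ✓

n = 110288 = 52² + 328² (one valid representation with x ≤ y).


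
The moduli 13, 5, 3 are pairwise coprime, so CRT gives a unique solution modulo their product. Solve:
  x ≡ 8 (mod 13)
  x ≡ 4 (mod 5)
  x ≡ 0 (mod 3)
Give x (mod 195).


Moduli 13, 5, 3 are pairwise coprime; by CRT there is a unique solution modulo M = 13 · 5 · 3 = 195.
Solve pairwise, accumulating the modulus:
  Start with x ≡ 8 (mod 13).
  Combine with x ≡ 4 (mod 5): since gcd(13, 5) = 1, we get a unique residue mod 65.
    Write x = 8 + 13·t and substitute into x ≡ 4 (mod 5): 13·t ≡ 4 − 8 = -4 (mod 5).
    Reduce coefficients mod 5: 3·t ≡ 1 (mod 5).
    The inverse of 3 mod 5 is 2 (since 3·2 = 6 = 1·5 + 1), so t ≡ 2·1 = 2 ≡ 2 (mod 5).
    Then x = 8 + 13·2 = 34, valid modulo lcm(13, 5) = 65: x ≡ 34 (mod 65).
  Combine with x ≡ 0 (mod 3): since gcd(65, 3) = 1, we get a unique residue mod 195.
    Write x = 34 + 65·t and substitute into x ≡ 0 (mod 3): 65·t ≡ 0 − 34 = -34 (mod 3).
    Reduce coefficients mod 3: 2·t ≡ 2 (mod 3).
    The inverse of 2 mod 3 is 2 (since 2·2 = 4 = 1·3 + 1), so t ≡ 2·2 = 4 ≡ 1 (mod 3).
    Then x = 34 + 65·1 = 99, valid modulo lcm(65, 3) = 195: x ≡ 99 (mod 195).
Verify: 99 mod 13 = 8 ✓, 99 mod 5 = 4 ✓, 99 mod 3 = 0 ✓.

x ≡ 99 (mod 195).


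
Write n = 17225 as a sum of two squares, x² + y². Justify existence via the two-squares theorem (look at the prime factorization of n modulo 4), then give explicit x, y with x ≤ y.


Step 1: Factor n = 17225 = 5^2 · 13 · 53.
Step 2: Check the mod-4 condition on each prime factor: 5 ≡ 1 (mod 4), exponent 2; 13 ≡ 1 (mod 4), exponent 1; 53 ≡ 1 (mod 4), exponent 1.
All primes ≡ 3 (mod 4) appear to even exponent (or don't appear), so by the two-squares theorem n IS expressible as a sum of two squares.
Step 3: Build a representation. Group n = k² · m with k = 5 and m = 13 · 53 = 689 (a product of primes ≡ 1 (mod 4)); a representation of m scales to one of n via (k·x)² + (k·y)² = k²(x² + y²). Each prime p ≡ 1 (mod 4) is itself a sum of two squares; find a² by testing p − a² for a perfect square:
  13: 13 − 1² = 12, 13 − 2² = 9 = 3² ⇒ 13 = 2² + 3².
  53: 53 − 1² = 52, 53 − 2² = 49 = 7² ⇒ 53 = 2² + 7².
  Combine using the Brahmagupta–Fibonacci identity (a² + b²)(c² + d²) = (ac − bd)² + (ad + bc)² = (ac + bd)² + (ad − bc)²:
  13 · 53 = 689: from (2² + 3²)(2² + 7²), take (2·2 − 3·7, 2·7 + 3·2) = (4 − 21, 14 + 6) = (-17, 20); dropping signs (only squares matter) gives (17, 20); check 17² + 20² = 289 + 400 = 689 ✓.
  Scale by k = 5: (5·17, 5·20) = (85, 100).
Step 4: Order so x ≤ y and verify: 85² + 100² = 7225 + 10000 = 17225 = n. ✓

n = 17225 = 85² + 100² (one valid representation with x ≤ y).


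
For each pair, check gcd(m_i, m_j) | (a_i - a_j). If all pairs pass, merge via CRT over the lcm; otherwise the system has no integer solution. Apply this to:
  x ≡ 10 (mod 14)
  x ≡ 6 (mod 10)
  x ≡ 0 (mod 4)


Moduli 14, 10, 4 are not pairwise coprime, so CRT works modulo lcm(m_i) when all pairwise compatibility conditions hold.
Pairwise compatibility: gcd(m_i, m_j) must divide a_i - a_j for every pair.
Merge one congruence at a time:
  Start: x ≡ 10 (mod 14).
  Combine with x ≡ 6 (mod 10): gcd(14, 10) = 2; 6 - 10 = -4, which IS divisible by 2, so compatible.
    Write x = 10 + 14·t and substitute into x ≡ 6 (mod 10): 14·t ≡ 6 − 10 = -4 (mod 10).
    Divide the congruence (and modulus) by g = 2: 7·t ≡ -2 (mod 5).
    Reduce coefficients mod 5: 2·t ≡ 3 (mod 5).
    The inverse of 2 mod 5 is 3 (since 2·3 = 6 = 1·5 + 1), so t ≡ 3·3 = 9 ≡ 4 (mod 5).
    Then x = 10 + 14·4 = 66, valid modulo lcm(14, 10) = 70: x ≡ 66 (mod 70).
  Combine with x ≡ 0 (mod 4): gcd(70, 4) = 2; 0 - 66 = -66, which IS divisible by 2, so compatible.
    Write x = 66 + 70·t and substitute into x ≡ 0 (mod 4): 70·t ≡ 0 − 66 = -66 (mod 4).
    Divide the congruence (and modulus) by g = 2: 35·t ≡ -33 (mod 2).
    Reduce coefficients mod 2: 1·t ≡ 1 (mod 2).
    So t ≡ 1 (mod 2).
    Then x = 66 + 70·1 = 136, valid modulo lcm(70, 4) = 140: x ≡ 136 (mod 140).
Verify: 136 mod 14 = 10, 136 mod 10 = 6, 136 mod 4 = 0.

x ≡ 136 (mod 140).


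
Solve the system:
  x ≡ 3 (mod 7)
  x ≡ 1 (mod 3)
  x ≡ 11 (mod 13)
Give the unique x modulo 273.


Moduli 7, 3, 13 are pairwise coprime; by CRT there is a unique solution modulo M = 7 · 3 · 13 = 273.
Solve pairwise, accumulating the modulus:
  Start with x ≡ 3 (mod 7).
  Combine with x ≡ 1 (mod 3): since gcd(7, 3) = 1, we get a unique residue mod 21.
    Write x = 3 + 7·t and substitute into x ≡ 1 (mod 3): 7·t ≡ 1 − 3 = -2 (mod 3).
    Reduce coefficients mod 3: 1·t ≡ 1 (mod 3).
    So t ≡ 1 (mod 3).
    Then x = 3 + 7·1 = 10, valid modulo lcm(7, 3) = 21: x ≡ 10 (mod 21).
  Combine with x ≡ 11 (mod 13): since gcd(21, 13) = 1, we get a unique residue mod 273.
    Write x = 10 + 21·t and substitute into x ≡ 11 (mod 13): 21·t ≡ 11 − 10 = 1 (mod 13).
    Reduce coefficients mod 13: 8·t ≡ 1 (mod 13).
    The inverse of 8 mod 13 is 5 (since 8·5 = 40 = 3·13 + 1), so t ≡ 5·1 = 5 ≡ 5 (mod 13).
    Then x = 10 + 21·5 = 115, valid modulo lcm(21, 13) = 273: x ≡ 115 (mod 273).
Verify: 115 mod 7 = 3 ✓, 115 mod 3 = 1 ✓, 115 mod 13 = 11 ✓.

x ≡ 115 (mod 273).
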